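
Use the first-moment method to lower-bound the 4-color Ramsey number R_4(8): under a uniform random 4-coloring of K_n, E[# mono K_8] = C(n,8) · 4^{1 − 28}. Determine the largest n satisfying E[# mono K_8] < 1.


We need C(n, 8) · 4^{1 − 28} < 1, i.e. C(n, 8) < 4^{28 − 1} = 18014398509481984.
Check values of n near the boundary:
  n = 406: C(406, 8) = 17082453897995850; 17082453897995850 < 18014398509481984? YES
  n = 407: C(407, 8) = 17424959239309050; 17424959239309050 < 18014398509481984? YES
  n = 408: C(408, 8) = 17773458424095231; 17773458424095231 < 18014398509481984? YES
  n = 409: C(409, 8) = 18128041135797879; 18128041135797879 < 18014398509481984? NO
  n = 410: C(410, 8) = 18488798173326195; 18488798173326195 < 18014398509481984? NO
  n = 411: C(411, 8) = 18855821462126715; 18855821462126715 < 18014398509481984? NO
The largest n with C(n, 8) < 18014398509481984 is n = 408 (where E[X] = 17773458424095231/18014398509481984 ≈ 0.9866251). Hence R_4(8) > 408, i.e. R_4(8) ≥ 409.

Largest n = 408; hence R_4(8) > 408.


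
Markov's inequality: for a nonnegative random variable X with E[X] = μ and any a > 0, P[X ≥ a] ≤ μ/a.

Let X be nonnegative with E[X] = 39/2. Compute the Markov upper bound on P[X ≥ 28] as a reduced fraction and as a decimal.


μ = E[X] = 39/2, a = 28.
Markov: P[X ≥ 28] ≤ μ/a = (39/2)/28 = 39/56.
Numerically: ≈ 0.69643.
(Since a = 28 > μ = 19.50000, the bound 39/56 is < 1 and informative.)

P[X ≥ 28] ≤ 39/56 ≈ 0.69643.


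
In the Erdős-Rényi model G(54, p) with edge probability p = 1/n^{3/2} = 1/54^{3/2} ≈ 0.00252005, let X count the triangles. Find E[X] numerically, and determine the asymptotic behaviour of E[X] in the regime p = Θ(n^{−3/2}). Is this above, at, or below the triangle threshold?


Number of potential triangles: C(54, 3) = 24804.
Each occurs with probability p³ ≈ (0.00252005)³ ≈ 1.60039830e-08.
By linearity: E[X] = C(54, 3)·p³ ≈ 24804 · 1.60039830e-08 ≈ 0.000397.
Since α = 3/2 > 1, p = c/n^{3/2} = o(1/n) is below the triangle threshold p ~ 1/n. Asymptotically E[X] ~ (c³/6)·n^{3(1−α)} = (1³/6)·n^{-1.5} → 0, so by Markov's inequality G has no triangles w.h.p.

E[X] ≈ 0.000397; in regime p = Θ(1/n^{3/2}) E[X] tends to 0 (below the triangle threshold p ~ 1/n).


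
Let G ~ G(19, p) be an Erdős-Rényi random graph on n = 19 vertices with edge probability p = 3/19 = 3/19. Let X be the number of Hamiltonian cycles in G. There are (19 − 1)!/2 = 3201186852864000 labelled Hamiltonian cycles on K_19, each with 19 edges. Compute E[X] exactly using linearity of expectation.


K_19 has (19 − 1)!/2 = 3201186852864000 labelled Hamiltonian cycles.
For each such Hamiltonian cycle H, let X_H = 1 if all 19 edges of H are present in G. Then P[X_H = 1] = p^{19} = (3/19)^{19} = 1162261467/1978419655660313589123979.
Summing the indicators: E[X] = Σ_H E[X_H] = 3201186852864000 · p^{19} = 3201186852864000 · 1162261467/1978419655660313589123979 = 3720616127750825791488000/1978419655660313589123979.
Numerically: E[X] ≈ 1.8806.

E[X] = 3201186852864000 · (3/19)^{19} = 3720616127750825791488000/1978419655660313589123979 ≈ 1.8806.


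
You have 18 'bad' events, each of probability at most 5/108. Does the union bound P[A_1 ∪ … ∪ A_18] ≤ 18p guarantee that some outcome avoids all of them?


Union bound: P[∪_{i=1}^{18} A_i] ≤ Σ_i P[A_i] ≤ 18·p = 18·(5/108) = 5/6.
Numerically: 5/6 ≈ 0.833.
Is 5/6 < 1? YES.
Since P[∪ A_i] ≤ 5/6 < 1, the complement has P[∩ A_i^c] ≥ 1 − 5/6 = 1/6 > 0, so some outcome avoids every A_i.

18·p = 5/6 ≈ 0.833; existence CERTIFIED by the union bound.


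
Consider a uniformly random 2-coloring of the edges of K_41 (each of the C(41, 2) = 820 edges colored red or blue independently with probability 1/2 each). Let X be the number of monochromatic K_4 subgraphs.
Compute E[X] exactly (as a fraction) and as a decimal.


Let X = Σ_S X_S over the C(41, 4) = 101270 subsets S of size 4, where X_S = 1 if the K_4 on S is monochromatic.
For a fixed S, the K_4 on S has C(4, 2) = 6 edges. P[all 6 edges red] = (1/2)^6, and likewise for blue, so P[monochromatic] = 2·(1/2)^6 = 2^{1 − 6} = 1/32.
By linearity of expectation: E[X] = C(41, 4) · 2^{1 − 6} = 101270 · 1/32 = 50635/16.
Numerically: E[X] ≈ 3164.687500.

E[X] = C(41,4)·2^(1−C(4,2)) = 50635/16 ≈ 3164.687500.


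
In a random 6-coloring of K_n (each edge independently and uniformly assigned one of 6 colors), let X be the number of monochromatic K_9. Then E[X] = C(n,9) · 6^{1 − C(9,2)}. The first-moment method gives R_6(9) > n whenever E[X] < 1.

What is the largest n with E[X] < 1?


We need C(n, 9) · 6^{1 − 36} < 1, i.e. C(n, 9) < 6^{36 − 1} = 1719070799748422591028658176.
Check values of n near the boundary:
  n = 4404: C(4404, 9) = 1703375445537161676647015880; 1703375445537161676647015880 < 1719070799748422591028658176? YES
  n = 4405: C(4405, 9) = 1706862792900636302463627150; 1706862792900636302463627150 < 1719070799748422591028658176? YES
  n = 4406: C(4406, 9) = 1710356485221788389505285700; 1710356485221788389505285700 < 1719070799748422591028658176? YES
  n = 4407: C(4407, 9) = 1713856532599459170657070050; 1713856532599459170657070050 < 1719070799748422591028658176? YES
  n = 4408: C(4408, 9) = 1717362945146264156457459600; 1717362945146264156457459600 < 1719070799748422591028658176? YES
  n = 4409: C(4409, 9) = 1720875732988608787686577131; 1720875732988608787686577131 < 1719070799748422591028658176? NO
  n = 4410: C(4410, 9) = 1724394906266704102180823710; 1724394906266704102180823710 < 1719070799748422591028658176? NO
  n = 4411: C(4411, 9) = 1727920475134582415883601405; 1727920475134582415883601405 < 1719070799748422591028658176? NO
The largest n with C(n, 9) < 1719070799748422591028658176 is n = 4408 (where E[X] = 35778394690547169926197075/35813974994758803979763712 ≈ 0.999). Hence R_6(9) > 4408, i.e. R_6(9) ≥ 4409.

Largest n = 4408; hence R_6(9) > 4408.


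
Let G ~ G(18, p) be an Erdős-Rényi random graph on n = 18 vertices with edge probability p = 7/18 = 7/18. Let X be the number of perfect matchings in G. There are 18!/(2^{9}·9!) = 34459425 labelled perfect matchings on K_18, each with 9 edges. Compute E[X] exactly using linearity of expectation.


K_18 has 18!/(2^{9}·9!) = 34459425 labelled perfect matchings.
For each such perfect matching H, let X_H = 1 if all 9 edges of H are present in G. Then P[X_H = 1] = p^{9} = (7/18)^{9} = 40353607/198359290368.
By linearity of expectation: E[X] = Σ_H E[X_H] = 34459425 · p^{9} = 34459425 · 40353607/198359290368 = 17167433257975/2448880128.
Numerically: E[X] ≈ 7010.

E[X] = 34459425 · (7/18)^{9} = 17167433257975/2448880128 ≈ 7010.


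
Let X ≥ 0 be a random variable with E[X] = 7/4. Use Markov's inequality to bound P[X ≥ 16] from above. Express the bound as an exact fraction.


μ = E[X] = 7/4, a = 16.
Markov: P[X ≥ 16] ≤ μ/a = (7/4)/16 = 7/64.
Numerically: ≈ 0.1094.
(Since a = 16 > μ = 1.7500, the bound 7/64 is < 1 and informative.)

P[X ≥ 16] ≤ 7/64 ≈ 0.1094.


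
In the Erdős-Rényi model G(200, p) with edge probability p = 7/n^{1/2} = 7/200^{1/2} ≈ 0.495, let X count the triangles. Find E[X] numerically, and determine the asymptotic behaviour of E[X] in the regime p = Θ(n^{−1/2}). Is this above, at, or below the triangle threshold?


Number of potential triangles: C(200, 3) = 1313400.
Each occurs with probability p³ ≈ (0.495)³ ≈ 1.21269e-01.
By linearity: E[X] = C(200, 3)·p³ ≈ 1313400 · 1.21269e-01 ≈ 159274.459.
Since α = 1/2 < 1, p = c/n^{1/2} ≫ 1/n is above the triangle threshold p ~ 1/n. Asymptotically E[X] ~ (c³/6)·n^{3(1−α)} = (7³/6)·n^{1.5} → ∞; triangles are abundant w.h.p.

E[X] ≈ 159274.459; in regime p = Θ(1/n^{1/2}) E[X] diverges (above the triangle threshold p ~ 1/n).


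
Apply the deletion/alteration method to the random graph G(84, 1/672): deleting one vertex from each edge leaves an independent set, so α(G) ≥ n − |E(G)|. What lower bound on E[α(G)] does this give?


E[|E(G)|] = C(84, 2)·p = 3486 · (1/672) = 83/16.
E[α(G)] ≥ n − E[|E(G)|] = 84 − 83/16 = 1261/16.
Numerically: ≈ 78.812.
(This is only a lower bound; the true E[α(G)] may be larger.)

E[α(G)] ≥ 1261/16 ≈ 78.812.


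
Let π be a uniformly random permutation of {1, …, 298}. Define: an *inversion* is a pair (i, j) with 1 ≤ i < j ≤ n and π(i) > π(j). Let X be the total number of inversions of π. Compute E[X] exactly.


Write X = Σ X_I over the C(298, 2) = 44253 pairs i < j, with X_I the indicator of one inversion.
There are 44253 indicators.
For each fixed pair i < j, the values π(i) and π(j) are two distinct elements of {1, …, 298} in uniformly random order; by symmetry P[π(i) > π(j)] = 1/2.
By linearity: E[X] = 44253 · (1/2) = C(298, 2) · (1/2) = 44253/2 = 44253/2 ≈ 22126.500000.

E[X] = 44253/2 = 22126.500000.


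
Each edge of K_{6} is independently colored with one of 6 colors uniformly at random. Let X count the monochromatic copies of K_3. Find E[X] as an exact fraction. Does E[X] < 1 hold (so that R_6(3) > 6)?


E[X] = C(6, 3) · 6^{1 − 3} = 20 · 6^{−2} = 20/36.
As a reduced fraction: E[X] = 5/9 ≈ 0.55556.
Is E[X] < 1? YES.
Since E[X] < 1, there exists a 6-coloring of K_{6} with no monochromatic K_3; hence R_6(3) > 6.

E[X] = 5/9 ≈ 0.55556; E[X] < 1, so R_6(3) > 6.


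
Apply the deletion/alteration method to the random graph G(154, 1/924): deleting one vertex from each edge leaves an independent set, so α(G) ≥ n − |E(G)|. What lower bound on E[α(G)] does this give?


E[|E(G)|] = C(154, 2)·p = 11781 · (1/924) = 51/4.
E[α(G)] ≥ n − E[|E(G)|] = 154 − 51/4 = 565/4.
Numerically: ≈ 141.2500.
(This is only a lower bound; the true E[α(G)] may be larger.)

E[α(G)] ≥ 565/4 ≈ 141.2500.


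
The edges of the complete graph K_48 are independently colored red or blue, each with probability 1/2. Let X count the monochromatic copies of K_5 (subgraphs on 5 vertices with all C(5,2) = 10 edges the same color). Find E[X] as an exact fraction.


Let X = Σ_S X_S over the C(48, 5) = 1712304 subsets S of size 5, where X_S = 1 if the K_5 on S is monochromatic.
For a fixed S, the K_5 on S has C(5, 2) = 10 edges. P[all 10 edges red] = (1/2)^10, and likewise for blue, so P[monochromatic] = 2·(1/2)^10 = 2^{1 − 10} = 1/512.
By linearity of expectation: E[X] = C(48, 5) · 2^{1 − 10} = 1712304 · 1/512 = 107019/32.
Numerically: E[X] ≈ 3344.343750.

E[X] = C(48,5)·2^(1−C(5,2)) = 107019/32 ≈ 3344.343750.


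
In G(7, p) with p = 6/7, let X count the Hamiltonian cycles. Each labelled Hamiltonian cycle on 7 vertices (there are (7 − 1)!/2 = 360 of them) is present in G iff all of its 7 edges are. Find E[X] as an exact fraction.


K_7 has (7 − 1)!/2 = 360 labelled Hamiltonian cycles.
For each such Hamiltonian cycle H, let X_H = 1 if all 7 edges of H are present in G. Then P[X_H = 1] = p^{7} = (6/7)^{7} = 279936/823543.
By linearity: E[X] = Σ_H E[X_H] = 360 · p^{7} = 360 · 279936/823543 = 100776960/823543.
Numerically: E[X] ≈ 122.37.

E[X] = 360 · (6/7)^{7} = 100776960/823543 ≈ 122.37.


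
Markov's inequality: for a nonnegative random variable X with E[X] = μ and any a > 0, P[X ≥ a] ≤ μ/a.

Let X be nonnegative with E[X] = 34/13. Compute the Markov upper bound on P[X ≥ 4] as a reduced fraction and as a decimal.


μ = E[X] = 34/13, a = 4.
Markov: P[X ≥ 4] ≤ μ/a = (34/13)/4 = 17/26.
Numerically: ≈ 0.6538.
(Since a = 4 > μ = 2.6154, the bound 17/26 is < 1 and informative.)

P[X ≥ 4] ≤ 17/26 ≈ 0.6538.


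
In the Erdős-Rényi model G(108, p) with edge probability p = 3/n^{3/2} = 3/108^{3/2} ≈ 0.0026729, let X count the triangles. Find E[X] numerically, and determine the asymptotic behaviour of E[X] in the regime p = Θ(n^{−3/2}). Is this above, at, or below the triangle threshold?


Number of potential triangles: C(108, 3) = 204156.
Each occurs with probability p³ ≈ (0.0026729)³ ≈ 1.9096636e-08.
By linearity: E[X] = C(108, 3)·p³ ≈ 204156 · 1.9096636e-08 ≈ 0.00390.
Since α = 3/2 > 1, p = c/n^{3/2} = o(1/n) is below the triangle threshold p ~ 1/n. Asymptotically E[X] ~ (c³/6)·n^{3(1−α)} = (3³/6)·n^{-1.5} → 0, so by Markov's inequality G has no triangles w.h.p.

E[X] ≈ 0.00390; in regime p = Θ(1/n^{3/2}) E[X] tends to 0 (below the triangle threshold p ~ 1/n).


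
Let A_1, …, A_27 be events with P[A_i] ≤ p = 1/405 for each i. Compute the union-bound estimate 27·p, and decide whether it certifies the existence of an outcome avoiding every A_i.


Union bound: P[∪_{i=1}^{27} A_i] ≤ Σ_i P[A_i] ≤ 27·p = 27·(1/405) = 1/15.
Numerically: 1/15 ≈ 0.0666667.
Is 1/15 < 1? YES.
Since P[∪ A_i] ≤ 1/15 < 1, the complement has P[∩ A_i^c] ≥ 1 − 1/15 = 14/15 > 0, so some outcome avoids every A_i.

27·p = 1/15 ≈ 0.0666667; existence CERTIFIED by the union bound.


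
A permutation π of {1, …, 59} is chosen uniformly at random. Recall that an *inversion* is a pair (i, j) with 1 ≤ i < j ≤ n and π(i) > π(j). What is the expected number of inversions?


Write X = Σ X_I over the C(59, 2) = 1711 pairs i < j, with X_I the indicator of one inversion.
There are 1711 indicators.
For each fixed pair i < j, the values π(i) and π(j) are two distinct elements of {1, …, 59} in uniformly random order; by symmetry P[π(i) > π(j)] = 1/2.
By linearity: E[X] = 1711 · (1/2) = C(59, 2) · (1/2) = 1711/2 = 1711/2 ≈ 855.500.

E[X] = 1711/2 = 855.500.


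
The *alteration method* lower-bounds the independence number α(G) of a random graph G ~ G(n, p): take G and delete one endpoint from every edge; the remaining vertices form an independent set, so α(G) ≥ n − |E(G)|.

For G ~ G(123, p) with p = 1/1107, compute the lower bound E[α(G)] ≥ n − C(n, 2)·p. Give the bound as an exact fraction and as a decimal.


E[|E(G)|] = C(123, 2)·p = 7503 · (1/1107) = 61/9.
E[α(G)] ≥ n − E[|E(G)|] = 123 − 61/9 = 1046/9.
Numerically: ≈ 116.222.
(This is only a lower bound; the true E[α(G)] may be larger.)

E[α(G)] ≥ 1046/9 ≈ 116.222.


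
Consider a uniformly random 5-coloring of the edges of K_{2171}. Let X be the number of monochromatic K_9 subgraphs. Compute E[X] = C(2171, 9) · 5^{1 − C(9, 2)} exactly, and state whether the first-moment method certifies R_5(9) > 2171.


E[X] = C(2171, 9) · 5^{1 − 36} = 2903784578674959601827205 · 5^{−35} = 2903784578674959601827205/2910383045673370361328125.
As a reduced fraction: E[X] = 580756915734991920365441/582076609134674072265625 ≈ 0.99773.
Is E[X] < 1? YES.
Since E[X] < 1, there exists a 5-coloring of K_{2171} with no monochromatic K_9; hence R_5(9) > 2171.

E[X] = 580756915734991920365441/582076609134674072265625 ≈ 0.99773; E[X] < 1, so R_5(9) > 2171.


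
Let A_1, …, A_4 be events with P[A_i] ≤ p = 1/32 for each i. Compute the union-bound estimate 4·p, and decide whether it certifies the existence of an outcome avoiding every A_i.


Union bound: P[∪_{i=1}^{4} A_i] ≤ Σ_i P[A_i] ≤ 4·p = 4·(1/32) = 1/8.
Numerically: 1/8 ≈ 0.1250000.
Is 1/8 < 1? YES.
Since P[∪ A_i] ≤ 1/8 < 1, the complement has P[∩ A_i^c] ≥ 1 − 1/8 = 7/8 > 0, so some outcome avoids every A_i.

4·p = 1/8 ≈ 0.1250000; existence CERTIFIED by the union bound.


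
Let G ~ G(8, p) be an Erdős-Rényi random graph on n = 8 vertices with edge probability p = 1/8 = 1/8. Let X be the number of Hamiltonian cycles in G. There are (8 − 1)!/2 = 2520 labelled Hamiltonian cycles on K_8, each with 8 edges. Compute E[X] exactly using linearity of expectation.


K_8 has (8 − 1)!/2 = 2520 labelled Hamiltonian cycles.
For each such Hamiltonian cycle H, let X_H = 1 if all 8 edges of H are present in G. Then P[X_H = 1] = p^{8} = (1/8)^{8} = 1/16777216.
By linearity of expectation: E[X] = Σ_H E[X_H] = 2520 · p^{8} = 2520 · 1/16777216 = 315/2097152.
Numerically: E[X] ≈ 0.00015.

E[X] = 2520 · (1/8)^{8} = 315/2097152 ≈ 0.00015.


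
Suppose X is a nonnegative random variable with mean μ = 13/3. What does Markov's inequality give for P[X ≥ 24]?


μ = E[X] = 13/3, a = 24.
Markov: P[X ≥ 24] ≤ μ/a = (13/3)/24 = 13/72.
Numerically: ≈ 0.18056.
(Since a = 24 > μ = 4.33333, the bound 13/72 is < 1 and informative.)

P[X ≥ 24] ≤ 13/72 ≈ 0.18056.


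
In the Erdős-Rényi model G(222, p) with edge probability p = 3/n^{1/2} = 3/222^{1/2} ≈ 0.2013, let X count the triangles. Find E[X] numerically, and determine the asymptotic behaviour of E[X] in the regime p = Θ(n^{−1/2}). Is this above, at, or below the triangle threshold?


Number of potential triangles: C(222, 3) = 1798940.
Each occurs with probability p³ ≈ (0.2013)³ ≈ 8.162709e-03.
By linearity: E[X] = C(222, 3)·p³ ≈ 1798940 · 8.162709e-03 ≈ 14684.2233.
Since α = 1/2 < 1, p = c/n^{1/2} ≫ 1/n is above the triangle threshold p ~ 1/n. Asymptotically E[X] ~ (c³/6)·n^{3(1−α)} = (3³/6)·n^{1.5} → ∞; triangles are abundant w.h.p.

E[X] ≈ 14684.2233; in regime p = Θ(1/n^{1/2}) E[X] diverges (above the triangle threshold p ~ 1/n).


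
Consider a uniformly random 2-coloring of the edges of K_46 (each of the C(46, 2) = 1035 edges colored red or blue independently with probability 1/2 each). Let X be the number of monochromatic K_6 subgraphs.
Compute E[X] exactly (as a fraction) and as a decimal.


Let X = Σ_S X_S over the C(46, 6) = 9366819 subsets S of size 6, where X_S = 1 if the K_6 on S is monochromatic.
For a fixed S, the K_6 on S has C(6, 2) = 15 edges. P[all 15 edges red] = (1/2)^15, and likewise for blue, so P[monochromatic] = 2·(1/2)^15 = 2^{1 − 15} = 1/16384.
By linearity: E[X] = C(46, 6) · 2^{1 − 15} = 9366819 · 1/16384 = 9366819/16384.
Numerically: E[X] ≈ 571.7053.

E[X] = C(46,6)·2^(1−C(6,2)) = 9366819/16384 ≈ 571.7053.


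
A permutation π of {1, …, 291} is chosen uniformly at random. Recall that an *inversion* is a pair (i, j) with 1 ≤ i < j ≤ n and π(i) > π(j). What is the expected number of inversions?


Write X = Σ X_I over the C(291, 2) = 42195 pairs i < j, with X_I the indicator of one inversion.
There are 42195 indicators.
For each fixed pair i < j, the values π(i) and π(j) are two distinct elements of {1, …, 291} in uniformly random order; by symmetry P[π(i) > π(j)] = 1/2.
By linearity: E[X] = 42195 · (1/2) = C(291, 2) · (1/2) = 42195/2 = 42195/2 ≈ 21097.5000.

E[X] = 42195/2 = 21097.5000.


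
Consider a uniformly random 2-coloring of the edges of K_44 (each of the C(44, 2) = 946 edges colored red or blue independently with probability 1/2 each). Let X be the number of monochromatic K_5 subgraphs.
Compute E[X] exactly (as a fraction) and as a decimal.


Let X = Σ_S X_S over the C(44, 5) = 1086008 subsets S of size 5, where X_S = 1 if the K_5 on S is monochromatic.
For a fixed S, the K_5 on S has C(5, 2) = 10 edges. P[all 10 edges red] = (1/2)^10, and likewise for blue, so P[monochromatic] = 2·(1/2)^10 = 2^{1 − 10} = 1/512.
By linearity of expectation: E[X] = C(44, 5) · 2^{1 − 10} = 1086008 · 1/512 = 135751/64.
Numerically: E[X] ≈ 2121.109.

E[X] = C(44,5)·2^(1−C(5,2)) = 135751/64 ≈ 2121.109.


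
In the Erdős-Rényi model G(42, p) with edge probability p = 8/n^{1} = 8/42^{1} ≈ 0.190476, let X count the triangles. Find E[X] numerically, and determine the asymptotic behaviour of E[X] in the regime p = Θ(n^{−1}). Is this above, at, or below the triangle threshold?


Number of potential triangles: C(42, 3) = 11480.
Each occurs with probability p³ ≈ (0.190476)³ ≈ 6.91070079e-03.
By linearity: E[X] = C(42, 3)·p³ ≈ 11480 · 6.91070079e-03 ≈ 79.334845.
Here α = 1, so p = 8/n is exactly at the triangle threshold p ~ 1/n. Asymptotically E[X] → c³/6 = 8³/6 = 256/3 ≈ 85.333333, a bounded constant. In this regime the triangle count is asymptotically Poisson(c³/6).

E[X] ≈ 79.334845; in regime p = Θ(1/n^{1}) E[X] stays bounded (at the triangle threshold p ~ 1/n).


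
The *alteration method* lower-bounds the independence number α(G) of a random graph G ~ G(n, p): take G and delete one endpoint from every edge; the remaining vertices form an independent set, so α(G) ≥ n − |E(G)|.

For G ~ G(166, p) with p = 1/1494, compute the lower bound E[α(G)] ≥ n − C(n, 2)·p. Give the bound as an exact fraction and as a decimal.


E[|E(G)|] = C(166, 2)·p = 13695 · (1/1494) = 55/6.
E[α(G)] ≥ n − E[|E(G)|] = 166 − 55/6 = 941/6.
Numerically: ≈ 156.8333.
(This is only a lower bound; the true E[α(G)] may be larger.)

E[α(G)] ≥ 941/6 ≈ 156.8333.


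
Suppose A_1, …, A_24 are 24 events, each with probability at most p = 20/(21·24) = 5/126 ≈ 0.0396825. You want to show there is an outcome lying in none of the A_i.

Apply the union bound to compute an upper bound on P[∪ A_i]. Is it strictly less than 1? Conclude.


Union bound: P[∪_{i=1}^{24} A_i] ≤ Σ_i P[A_i] ≤ 24·p = 24·(5/126) = 20/21.
Numerically: 20/21 ≈ 0.9523810.
Is 20/21 < 1? YES.
Since P[∪ A_i] ≤ 20/21 < 1, the complement has P[∩ A_i^c] ≥ 1 − 20/21 = 1/21 > 0, so some outcome avoids every A_i.

24·p = 20/21 ≈ 0.9523810; existence CERTIFIED by the union bound.


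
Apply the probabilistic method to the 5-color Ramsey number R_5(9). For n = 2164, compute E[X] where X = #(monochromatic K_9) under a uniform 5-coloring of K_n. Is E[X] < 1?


E[X] = C(2164, 9) · 5^{1 − 36} = 2820446946663120530187432 · 5^{−35} = 2820446946663120530187432/2910383045673370361328125.
As a reduced fraction: E[X] = 2820446946663120530187432/2910383045673370361328125 ≈ 0.969098.
Is E[X] < 1? YES.
Since E[X] < 1, there exists a 5-coloring of K_{2164} with no monochromatic K_9; hence R_5(9) > 2164.

E[X] = 2820446946663120530187432/2910383045673370361328125 ≈ 0.969098; E[X] < 1, so R_5(9) > 2164.


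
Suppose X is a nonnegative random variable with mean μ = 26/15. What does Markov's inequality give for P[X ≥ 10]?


μ = E[X] = 26/15, a = 10.
Markov: P[X ≥ 10] ≤ μ/a = (26/15)/10 = 13/75.
Numerically: ≈ 0.17333.
(Since a = 10 > μ = 1.73333, the bound 13/75 is < 1 and informative.)

P[X ≥ 10] ≤ 13/75 ≈ 0.17333.


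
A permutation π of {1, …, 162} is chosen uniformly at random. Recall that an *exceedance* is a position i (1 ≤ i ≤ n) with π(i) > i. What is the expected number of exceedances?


Write X = Σ_{i=1}^{162} X_i, where X_i = 1_{π(i) > i}.
For each fixed i, π(i) is uniform over {1, …, 162} (marginal of a uniform permutation), so P[π(i) > i] = (n − i)/n. Summing: Σ_{i=1}^{162} (n − i)/n = (0 + 1 + … + 161)/162 = 162(162 − 1)/(2·162) = (162 − 1)/2.
Hence E[X] = Σ_{i=1}^{162} (162 − i)/162 = 161/2 ≈ 80.500000.

E[X] = 161/2 = 80.500000.


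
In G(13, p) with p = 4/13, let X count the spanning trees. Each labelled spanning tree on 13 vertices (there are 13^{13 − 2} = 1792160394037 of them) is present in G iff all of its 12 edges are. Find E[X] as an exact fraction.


K_13 has 13^{13 − 2} = 1792160394037 labelled spanning trees.
For each such spanning tree H, let X_H = 1 if all 12 edges of H are present in G. Then P[X_H = 1] = p^{12} = (4/13)^{12} = 16777216/23298085122481.
Summing the indicators: E[X] = Σ_H E[X_H] = 1792160394037 · p^{12} = 1792160394037 · 16777216/23298085122481 = 16777216/13.
Numerically: E[X] ≈ 1.2906e+06.

E[X] = 1792160394037 · (4/13)^{12} = 16777216/13 ≈ 1.2906e+06.


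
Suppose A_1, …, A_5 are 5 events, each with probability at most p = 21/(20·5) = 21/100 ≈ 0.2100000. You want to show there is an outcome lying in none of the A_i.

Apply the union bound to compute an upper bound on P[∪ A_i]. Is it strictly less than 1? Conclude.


Union bound: P[∪_{i=1}^{5} A_i] ≤ Σ_i P[A_i] ≤ 5·p = 5·(21/100) = 21/20.
Numerically: 21/20 ≈ 1.0500000.
Is 21/20 < 1? NO.
Since the bound 21/20 is ≥ 1, the union bound is uninformative here; it does NOT by itself certify existence.

5·p = 21/20 ≈ 1.0500000; existence NOT certified by the union bound.


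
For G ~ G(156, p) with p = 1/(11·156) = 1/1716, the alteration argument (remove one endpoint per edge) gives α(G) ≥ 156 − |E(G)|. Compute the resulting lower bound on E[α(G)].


E[|E(G)|] = C(156, 2)·p = 12090 · (1/1716) = 155/22.
E[α(G)] ≥ n − E[|E(G)|] = 156 − 155/22 = 3277/22.
Numerically: ≈ 148.95455.
(This is only a lower bound; the true E[α(G)] may be larger.)

E[α(G)] ≥ 3277/22 ≈ 148.95455.


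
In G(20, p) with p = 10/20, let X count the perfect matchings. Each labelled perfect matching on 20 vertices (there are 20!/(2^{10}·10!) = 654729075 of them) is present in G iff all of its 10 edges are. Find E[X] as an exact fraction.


K_20 has 20!/(2^{10}·10!) = 654729075 labelled perfect matchings.
For each such perfect matching H, let X_H = 1 if all 10 edges of H are present in G. Then P[X_H = 1] = p^{10} = (1/2)^{10} = 1/1024.
By linearity of expectation: E[X] = Σ_H E[X_H] = 654729075 · p^{10} = 654729075 · 1/1024 = 654729075/1024.
Numerically: E[X] ≈ 639384.

E[X] = 654729075 · (1/2)^{10} = 654729075/1024 ≈ 639384.


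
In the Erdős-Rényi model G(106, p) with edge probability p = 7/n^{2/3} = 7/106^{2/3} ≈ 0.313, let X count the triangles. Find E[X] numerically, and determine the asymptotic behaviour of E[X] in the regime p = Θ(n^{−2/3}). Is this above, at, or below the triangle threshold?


Number of potential triangles: C(106, 3) = 192920.
Each occurs with probability p³ ≈ (0.313)³ ≈ 3.05269e-02.
By linearity: E[X] = C(106, 3)·p³ ≈ 192920 · 3.05269e-02 ≈ 5889.245.
Since α = 2/3 < 1, p = c/n^{2/3} ≫ 1/n is above the triangle threshold p ~ 1/n. Asymptotically E[X] ~ (c³/6)·n^{3(1−α)} = (7³/6)·n^{1} → ∞; triangles are abundant w.h.p.

E[X] ≈ 5889.245; in regime p = Θ(1/n^{2/3}) E[X] diverges (above the triangle threshold p ~ 1/n).


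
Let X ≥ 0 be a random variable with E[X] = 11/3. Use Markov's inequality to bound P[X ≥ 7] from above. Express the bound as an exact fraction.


μ = E[X] = 11/3, a = 7.
Markov: P[X ≥ 7] ≤ μ/a = (11/3)/7 = 11/21.
Numerically: ≈ 0.523810.
(Since a = 7 > μ = 3.666667, the bound 11/21 is < 1 and informative.)

P[X ≥ 7] ≤ 11/21 ≈ 0.523810.


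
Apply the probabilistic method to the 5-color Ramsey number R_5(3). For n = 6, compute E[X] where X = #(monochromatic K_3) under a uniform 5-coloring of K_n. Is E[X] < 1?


E[X] = C(6, 3) · 5^{1 − 3} = 20 · 5^{−2} = 20/25.
As a reduced fraction: E[X] = 4/5 ≈ 0.800000.
Is E[X] < 1? YES.
Since E[X] < 1, there exists a 5-coloring of K_{6} with no monochromatic K_3; hence R_5(3) > 6.

E[X] = 4/5 ≈ 0.800000; E[X] < 1, so R_5(3) > 6.


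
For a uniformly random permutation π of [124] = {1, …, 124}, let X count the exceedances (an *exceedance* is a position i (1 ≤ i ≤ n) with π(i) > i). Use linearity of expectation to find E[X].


Write X = Σ_{i=1}^{124} X_i, where X_i = 1_{π(i) > i}.
For each fixed i, π(i) is uniform over {1, …, 124} (marginal of a uniform permutation), so P[π(i) > i] = (n − i)/n. Summing: Σ_{i=1}^{124} (n − i)/n = (0 + 1 + … + 123)/124 = 124(124 − 1)/(2·124) = (124 − 1)/2.
Hence E[X] = Σ_{i=1}^{124} (124 − i)/124 = 123/2 ≈ 61.5000.

E[X] = 123/2 = 61.5000.


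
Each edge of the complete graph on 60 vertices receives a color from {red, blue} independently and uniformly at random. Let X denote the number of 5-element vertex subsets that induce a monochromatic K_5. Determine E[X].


Let X = Σ_S X_S over the C(60, 5) = 5461512 subsets S of size 5, where X_S = 1 if the K_5 on S is monochromatic.
For a fixed S, the K_5 on S has C(5, 2) = 10 edges. P[all 10 edges red] = (1/2)^10, and likewise for blue, so P[monochromatic] = 2·(1/2)^10 = 2^{1 − 10} = 1/512.
By linearity of expectation: E[X] = C(60, 5) · 2^{1 − 10} = 5461512 · 1/512 = 682689/64.
Numerically: E[X] ≈ 10667.01562.

E[X] = C(60,5)·2^(1−C(5,2)) = 682689/64 ≈ 10667.01562.


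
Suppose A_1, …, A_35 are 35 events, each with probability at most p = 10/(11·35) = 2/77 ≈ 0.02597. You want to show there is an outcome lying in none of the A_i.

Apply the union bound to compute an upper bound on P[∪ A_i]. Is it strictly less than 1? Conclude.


Union bound: P[∪_{i=1}^{35} A_i] ≤ Σ_i P[A_i] ≤ 35·p = 35·(2/77) = 10/11.
Numerically: 10/11 ≈ 0.90909.
Is 10/11 < 1? YES.
Since P[∪ A_i] ≤ 10/11 < 1, the complement has P[∩ A_i^c] ≥ 1 − 10/11 = 1/11 > 0, so some outcome avoids every A_i.

35·p = 10/11 ≈ 0.90909; existence CERTIFIED by the union bound.


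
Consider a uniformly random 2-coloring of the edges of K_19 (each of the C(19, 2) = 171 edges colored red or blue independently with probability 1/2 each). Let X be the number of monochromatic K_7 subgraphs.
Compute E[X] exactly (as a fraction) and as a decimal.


Let X = Σ_S X_S over the C(19, 7) = 50388 subsets S of size 7, where X_S = 1 if the K_7 on S is monochromatic.
For a fixed S, the K_7 on S has C(7, 2) = 21 edges. P[all 21 edges red] = (1/2)^21, and likewise for blue, so P[monochromatic] = 2·(1/2)^21 = 2^{1 − 21} = 1/1048576.
By linearity: E[X] = C(19, 7) · 2^{1 − 21} = 50388 · 1/1048576 = 12597/262144.
Numerically: E[X] ≈ 0.04805.

E[X] = C(19,7)·2^(1−C(7,2)) = 12597/262144 ≈ 0.04805.


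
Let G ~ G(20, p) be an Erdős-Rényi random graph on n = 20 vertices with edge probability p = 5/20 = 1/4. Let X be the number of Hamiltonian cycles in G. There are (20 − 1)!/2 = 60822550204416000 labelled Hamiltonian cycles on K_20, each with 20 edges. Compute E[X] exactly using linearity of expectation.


K_20 has (20 − 1)!/2 = 60822550204416000 labelled Hamiltonian cycles.
For each such Hamiltonian cycle H, let X_H = 1 if all 20 edges of H are present in G. Then P[X_H = 1] = p^{20} = (1/4)^{20} = 1/1099511627776.
By linearity: E[X] = Σ_H E[X_H] = 60822550204416000 · p^{20} = 60822550204416000 · 1/1099511627776 = 1856156927625/33554432.
Numerically: E[X] ≈ 55318.

E[X] = 60822550204416000 · (1/4)^{20} = 1856156927625/33554432 ≈ 55318.


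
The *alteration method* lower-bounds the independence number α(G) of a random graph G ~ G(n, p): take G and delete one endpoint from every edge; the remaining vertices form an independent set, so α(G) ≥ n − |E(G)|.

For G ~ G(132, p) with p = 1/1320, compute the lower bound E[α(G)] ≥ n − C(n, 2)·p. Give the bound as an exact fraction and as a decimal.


E[|E(G)|] = C(132, 2)·p = 8646 · (1/1320) = 131/20.
E[α(G)] ≥ n − E[|E(G)|] = 132 − 131/20 = 2509/20.
Numerically: ≈ 125.450.
(This is only a lower bound; the true E[α(G)] may be larger.)

E[α(G)] ≥ 2509/20 ≈ 125.450.


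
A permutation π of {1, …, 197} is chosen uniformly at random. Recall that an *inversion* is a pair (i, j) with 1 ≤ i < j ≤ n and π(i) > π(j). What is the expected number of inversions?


Write X = Σ X_I over the C(197, 2) = 19306 pairs i < j, with X_I the indicator of one inversion.
There are 19306 indicators.
For each fixed pair i < j, the values π(i) and π(j) are two distinct elements of {1, …, 197} in uniformly random order; by symmetry P[π(i) > π(j)] = 1/2.
By linearity: E[X] = 19306 · (1/2) = C(197, 2) · (1/2) = 19306/2 = 9653 ≈ 9653.000.

E[X] = 9653 = 9653.000.


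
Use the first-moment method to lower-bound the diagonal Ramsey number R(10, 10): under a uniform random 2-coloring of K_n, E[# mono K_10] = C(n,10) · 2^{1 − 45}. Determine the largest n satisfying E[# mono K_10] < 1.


We need C(n, 10) · 2^{1 − 45} < 1, i.e. C(n, 10) < 2^{45 − 1} = 17592186044416.
Check values of n near the boundary:
  n = 97: C(97, 10) = 12576469727536; 12576469727536 < 17592186044416? YES
  n = 98: C(98, 10) = 14005614014756; 14005614014756 < 17592186044416? YES
  n = 99: C(99, 10) = 15579278510796; 15579278510796 < 17592186044416? YES
  n = 100: C(100, 10) = 17310309456440; 17310309456440 < 17592186044416? YES
  n = 101: C(101, 10) = 19212541264840; 19212541264840 < 17592186044416? NO
The largest n with C(n, 10) < 17592186044416 is n = 100 (where E[X] = 2163788682055/2199023255552 ≈ 0.984). Hence R(10, 10) > 100, i.e. R(10, 10) ≥ 101.

Largest n = 100; hence R(10, 10) > 100.


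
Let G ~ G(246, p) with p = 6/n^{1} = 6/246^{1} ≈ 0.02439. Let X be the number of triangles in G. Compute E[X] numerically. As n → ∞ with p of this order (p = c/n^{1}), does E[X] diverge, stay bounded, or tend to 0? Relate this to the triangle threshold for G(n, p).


Number of potential triangles: C(246, 3) = 2450980.
Each occurs with probability p³ ≈ (0.02439)³ ≈ 1.4509366e-05.
By linearity: E[X] = C(246, 3)·p³ ≈ 2450980 · 1.4509366e-05 ≈ 35.56217.
Here α = 1, so p = 6/n is exactly at the triangle threshold p ~ 1/n. Asymptotically E[X] → c³/6 = 6³/6 = 36 ≈ 36.00000, a bounded constant. In this regime the triangle count is asymptotically Poisson(c³/6).

E[X] ≈ 35.56217; in regime p = Θ(1/n^{1}) E[X] stays bounded (at the triangle threshold p ~ 1/n).


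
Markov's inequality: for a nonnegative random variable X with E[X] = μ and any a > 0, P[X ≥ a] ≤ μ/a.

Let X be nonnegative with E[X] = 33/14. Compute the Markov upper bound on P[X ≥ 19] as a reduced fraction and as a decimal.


μ = E[X] = 33/14, a = 19.
Markov: P[X ≥ 19] ≤ μ/a = (33/14)/19 = 33/266.
Numerically: ≈ 0.12406.
(Since a = 19 > μ = 2.35714, the bound 33/266 is < 1 and informative.)

P[X ≥ 19] ≤ 33/266 ≈ 0.12406.


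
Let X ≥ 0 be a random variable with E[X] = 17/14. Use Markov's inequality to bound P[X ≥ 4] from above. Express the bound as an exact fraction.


μ = E[X] = 17/14, a = 4.
Markov: P[X ≥ 4] ≤ μ/a = (17/14)/4 = 17/56.
Numerically: ≈ 0.3036.
(Since a = 4 > μ = 1.2143, the bound 17/56 is < 1 and informative.)

P[X ≥ 4] ≤ 17/56 ≈ 0.3036.


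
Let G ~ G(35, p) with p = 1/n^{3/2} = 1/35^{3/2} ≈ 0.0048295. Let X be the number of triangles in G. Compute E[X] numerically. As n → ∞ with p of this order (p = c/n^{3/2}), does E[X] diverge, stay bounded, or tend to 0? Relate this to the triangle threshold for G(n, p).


Number of potential triangles: C(35, 3) = 6545.
Each occurs with probability p³ ≈ (0.0048295)³ ≈ 1.1264030e-07.
By linearity: E[X] = C(35, 3)·p³ ≈ 6545 · 1.1264030e-07 ≈ 0.00074.
Since α = 3/2 > 1, p = c/n^{3/2} = o(1/n) is below the triangle threshold p ~ 1/n. Asymptotically E[X] ~ (c³/6)·n^{3(1−α)} = (1³/6)·n^{-1.5} → 0, so by Markov's inequality G has no triangles w.h.p.

E[X] ≈ 0.00074; in regime p = Θ(1/n^{3/2}) E[X] tends to 0 (below the triangle threshold p ~ 1/n).


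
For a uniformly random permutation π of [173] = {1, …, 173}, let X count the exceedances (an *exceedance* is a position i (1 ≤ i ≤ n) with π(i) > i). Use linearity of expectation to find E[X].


Write X = Σ_{i=1}^{173} X_i, where X_i = 1_{π(i) > i}.
For each fixed i, π(i) is uniform over {1, …, 173} (marginal of a uniform permutation), so P[π(i) > i] = (n − i)/n. Summing: Σ_{i=1}^{173} (n − i)/n = (0 + 1 + … + 172)/173 = 173(173 − 1)/(2·173) = (173 − 1)/2.
Hence E[X] = Σ_{i=1}^{173} (173 − i)/173 = 86 ≈ 86.00000.

E[X] = 86 = 86.00000.


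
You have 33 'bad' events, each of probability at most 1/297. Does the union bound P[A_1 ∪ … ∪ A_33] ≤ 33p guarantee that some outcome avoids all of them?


Union bound: P[∪_{i=1}^{33} A_i] ≤ Σ_i P[A_i] ≤ 33·p = 33·(1/297) = 1/9.
Numerically: 1/9 ≈ 0.1111.
Is 1/9 < 1? YES.
Since P[∪ A_i] ≤ 1/9 < 1, the complement has P[∩ A_i^c] ≥ 1 − 1/9 = 8/9 > 0, so some outcome avoids every A_i.

33·p = 1/9 ≈ 0.1111; existence CERTIFIED by the union bound.


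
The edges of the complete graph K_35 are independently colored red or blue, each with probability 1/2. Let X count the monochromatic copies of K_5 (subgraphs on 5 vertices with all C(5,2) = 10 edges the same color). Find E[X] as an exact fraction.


Let X = Σ_S X_S over the C(35, 5) = 324632 subsets S of size 5, where X_S = 1 if the K_5 on S is monochromatic.
For a fixed S, the K_5 on S has C(5, 2) = 10 edges. P[all 10 edges red] = (1/2)^10, and likewise for blue, so P[monochromatic] = 2·(1/2)^10 = 2^{1 − 10} = 1/512.
By linearity of expectation: E[X] = C(35, 5) · 2^{1 − 10} = 324632 · 1/512 = 40579/64.
Numerically: E[X] ≈ 634.04688.

E[X] = C(35,5)·2^(1−C(5,2)) = 40579/64 ≈ 634.04688.


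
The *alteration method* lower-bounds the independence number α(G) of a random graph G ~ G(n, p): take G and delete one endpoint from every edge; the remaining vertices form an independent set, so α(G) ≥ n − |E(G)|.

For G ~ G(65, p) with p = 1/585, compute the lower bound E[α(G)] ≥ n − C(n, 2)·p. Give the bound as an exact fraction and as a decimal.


E[|E(G)|] = C(65, 2)·p = 2080 · (1/585) = 32/9.
E[α(G)] ≥ n − E[|E(G)|] = 65 − 32/9 = 553/9.
Numerically: ≈ 61.4444.
(This is only a lower bound; the true E[α(G)] may be larger.)

E[α(G)] ≥ 553/9 ≈ 61.4444.


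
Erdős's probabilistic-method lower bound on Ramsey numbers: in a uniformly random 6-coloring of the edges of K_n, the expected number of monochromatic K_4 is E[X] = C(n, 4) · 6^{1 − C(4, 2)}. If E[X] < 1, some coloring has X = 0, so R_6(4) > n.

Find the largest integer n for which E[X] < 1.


We need C(n, 4) · 6^{1 − 6} < 1, i.e. C(n, 4) < 6^{6 − 1} = 7776.
Check values of n near the boundary:
  n = 19: C(19, 4) = 3876; 3876 < 7776? YES
  n = 20: C(20, 4) = 4845; 4845 < 7776? YES
  n = 21: C(21, 4) = 5985; 5985 < 7776? YES
  n = 22: C(22, 4) = 7315; 7315 < 7776? YES
  n = 23: C(23, 4) = 8855; 8855 < 7776? NO
  n = 24: C(24, 4) = 10626; 10626 < 7776? NO
  n = 25: C(25, 4) = 12650; 12650 < 7776? NO
The largest n with C(n, 4) < 7776 is n = 22 (where E[X] = 7315/7776 ≈ 0.941). Hence R_6(4) > 22, i.e. R_6(4) ≥ 23.

Largest n = 22; hence R_6(4) > 22.


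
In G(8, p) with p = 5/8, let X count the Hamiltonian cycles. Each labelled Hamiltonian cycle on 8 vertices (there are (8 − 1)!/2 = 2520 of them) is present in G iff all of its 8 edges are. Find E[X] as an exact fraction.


K_8 has (8 − 1)!/2 = 2520 labelled Hamiltonian cycles.
For each such Hamiltonian cycle H, let X_H = 1 if all 8 edges of H are present in G. Then P[X_H = 1] = p^{8} = (5/8)^{8} = 390625/16777216.
By linearity: E[X] = Σ_H E[X_H] = 2520 · p^{8} = 2520 · 390625/16777216 = 123046875/2097152.
Numerically: E[X] ≈ 58.673.

E[X] = 2520 · (5/8)^{8} = 123046875/2097152 ≈ 58.673.


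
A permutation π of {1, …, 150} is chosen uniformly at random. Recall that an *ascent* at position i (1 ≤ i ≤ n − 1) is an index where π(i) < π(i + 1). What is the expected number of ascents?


Write X = Σ X_I over i = 1, …, 149, with X_I the indicator of one ascent.
There are 149 indicators.
For each fixed i, the pair (π(i), π(i+1)) is a uniformly random ordered pair of distinct values from {1, …, 150}; by symmetry P[π(i) < π(i+1)] = 1/2.
By linearity: E[X] = 149 · (1/2) = (150 − 1) · (1/2) = 149/2 ≈ 74.5000.

E[X] = 149/2 = 74.5000.


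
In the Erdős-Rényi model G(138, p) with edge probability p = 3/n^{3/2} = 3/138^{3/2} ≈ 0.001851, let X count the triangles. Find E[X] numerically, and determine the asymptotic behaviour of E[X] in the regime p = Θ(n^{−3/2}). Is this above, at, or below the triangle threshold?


Number of potential triangles: C(138, 3) = 428536.
Each occurs with probability p³ ≈ (0.001851)³ ≈ 6.337353e-09.
By linearity: E[X] = C(138, 3)·p³ ≈ 428536 · 6.337353e-09 ≈ 0.0027.
Since α = 3/2 > 1, p = c/n^{3/2} = o(1/n) is below the triangle threshold p ~ 1/n. Asymptotically E[X] ~ (c³/6)·n^{3(1−α)} = (3³/6)·n^{-1.5} → 0, so by Markov's inequality G has no triangles w.h.p.

E[X] ≈ 0.0027; in regime p = Θ(1/n^{3/2}) E[X] tends to 0 (below the triangle threshold p ~ 1/n).


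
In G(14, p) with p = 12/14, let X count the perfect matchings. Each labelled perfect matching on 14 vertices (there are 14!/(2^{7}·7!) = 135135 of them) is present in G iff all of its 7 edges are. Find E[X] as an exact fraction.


K_14 has 14!/(2^{7}·7!) = 135135 labelled perfect matchings.
For each such perfect matching H, let X_H = 1 if all 7 edges of H are present in G. Then P[X_H = 1] = p^{7} = (6/7)^{7} = 279936/823543.
Summing the indicators: E[X] = Σ_H E[X_H] = 135135 · p^{7} = 135135 · 279936/823543 = 5404164480/117649.
Numerically: E[X] ≈ 45934.6.

E[X] = 135135 · (6/7)^{7} = 5404164480/117649 ≈ 45934.6.
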